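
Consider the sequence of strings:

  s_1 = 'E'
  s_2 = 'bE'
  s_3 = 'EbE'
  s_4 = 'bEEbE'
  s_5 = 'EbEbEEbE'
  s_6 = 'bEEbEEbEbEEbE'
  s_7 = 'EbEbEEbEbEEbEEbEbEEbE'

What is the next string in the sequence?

From term 3 onward, concatenate the second-to-last term with the last: E·bE = EbE, bE·EbE = bEEbE, …
Continuing: bEEbEEbEbEEbE · EbEbEEbEbEEbEEbEbEEbE gives term 8.

bEEbEEbEbEEbEEbEbEEbEbEEbEEbEbEEbE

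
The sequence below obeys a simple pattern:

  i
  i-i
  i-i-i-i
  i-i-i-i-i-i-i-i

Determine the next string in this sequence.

i-i-i-i-i-i-i-i-i-i-i-i-i-i-i-i

s(k+1) = s(k)·-·s(k) — each term doubles the last with '-' between the halves.
So the next term is two copies of i-i-i-i-i-i-i-i with '-' between the halves.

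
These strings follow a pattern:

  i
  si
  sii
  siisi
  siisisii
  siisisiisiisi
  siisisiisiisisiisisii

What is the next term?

This is a Fibonacci-style word recurrence s(k) = s(k−1)·s(k−2): e.g. si·i = sii.
So term 8 is siisisiisiisisiisisii·siisisiisiisi.

siisisiisiisisiisisiisiisisiisiisi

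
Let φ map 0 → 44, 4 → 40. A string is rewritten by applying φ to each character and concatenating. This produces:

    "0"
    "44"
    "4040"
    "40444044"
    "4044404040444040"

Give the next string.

φ(4044404040444040) expands symbol-by-symbol to 40 44 40 40 40 44 40 44 40 44 40 40 40 44 40 44; joining the 16 pieces gives the next term.

40444040404440444044404040444044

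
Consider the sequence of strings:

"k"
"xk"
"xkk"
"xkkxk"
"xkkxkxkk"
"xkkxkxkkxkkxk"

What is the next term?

Each term (from the third on) is the previous term followed by the one before it: term 3 = xk·k = xkk.
So term 7 is xkkxkxkkxkkxk·xkkxkxkk.

xkkxkxkkxkkxkxkkxkxkk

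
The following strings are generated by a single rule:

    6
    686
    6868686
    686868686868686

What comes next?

Every step duplicates the string with '8' between the halves.
So the next term is two copies of 686868686868686 with '8' between the halves.

6868686868686868686868686868686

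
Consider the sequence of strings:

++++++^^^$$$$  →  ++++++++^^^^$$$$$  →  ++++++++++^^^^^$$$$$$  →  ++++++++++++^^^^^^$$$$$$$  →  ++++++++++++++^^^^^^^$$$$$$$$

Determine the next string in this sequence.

++++++++++++++++^^^^^^^^$$$$$$$$$

Term n consists of 2n +'s, followed by n ^'s, followed by n+1 $'s, where the shown terms are n = 3, 4, 5, 6, 7.
At n = 8 the blocks have lengths 16, 8, 9.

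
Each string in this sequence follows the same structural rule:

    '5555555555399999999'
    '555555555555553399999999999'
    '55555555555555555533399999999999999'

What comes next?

5555555555555555555555333399999999999999999

Term n consists of 4n+2 5's, followed by n-1 3's, followed by 3n+2 9's, where the shown terms are n = 2, 3, 4.
For the next term, n = 5, so the run lengths are 22, 4, 17.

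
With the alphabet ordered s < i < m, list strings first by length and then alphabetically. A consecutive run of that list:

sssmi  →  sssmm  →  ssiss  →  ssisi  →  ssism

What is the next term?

ssiis

Treat ssism as a base-3 numeral over the given alphabet and add one, carrying through any trailing m's.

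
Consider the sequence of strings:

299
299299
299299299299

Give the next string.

299299299299299299299299

Each string is two copies of the previous one concatenated.
One more doubling of 299299299299 gives the answer.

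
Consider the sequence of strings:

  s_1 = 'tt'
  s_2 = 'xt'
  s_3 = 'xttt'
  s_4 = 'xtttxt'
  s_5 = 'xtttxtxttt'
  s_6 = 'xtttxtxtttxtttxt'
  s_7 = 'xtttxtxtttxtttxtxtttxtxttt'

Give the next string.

xtttxtxtttxtttxtxtttxtxtttxtttxtxtttxtttxt

From term 3 onward, concatenate the last term with the second-to-last: xt·tt = xttt, xttt·xt = xtttxt, …
So term 8 is xtttxtxtttxtttxtxtttxtxttt·xtttxtxtttxtttxt.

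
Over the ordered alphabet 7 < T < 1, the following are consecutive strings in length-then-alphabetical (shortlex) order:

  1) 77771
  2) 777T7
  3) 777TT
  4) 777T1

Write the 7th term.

Advancing 3 positions from 777T1 through 777T1 → 77717 → 7771T reaches term 7.

77711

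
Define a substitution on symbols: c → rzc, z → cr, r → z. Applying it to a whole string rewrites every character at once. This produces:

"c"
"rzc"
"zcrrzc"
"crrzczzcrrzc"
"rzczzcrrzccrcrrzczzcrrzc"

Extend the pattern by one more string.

Rewriting the 24 symbols of rzczzcrrzccrcrrzczzcrrzc one by one yields z cr rzc cr cr rzc z z cr rzc rzc z rzc z z cr rzc cr cr rzc z z cr rzc; concatenated:

zcrrzccrcrrzczzcrrzcrzczrzczzcrrzccrcrrzczzcrrzc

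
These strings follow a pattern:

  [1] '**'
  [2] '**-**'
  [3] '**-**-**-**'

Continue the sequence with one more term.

s(k+1) = s(k)·-·s(k) — each term doubles the last with '-' between the halves.
So the next term is two copies of **-**-**-** with '-' between the halves.

**-**-**-**-**-**-**-**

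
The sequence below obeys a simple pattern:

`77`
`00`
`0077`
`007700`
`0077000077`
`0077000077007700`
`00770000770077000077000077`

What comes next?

This is a Fibonacci-style word recurrence s(k) = s(k−1)·s(k−2): e.g. 00·77 = 0077.
So term 8 is 00770000770077000077000077·0077000077007700.

007700007700770000770000770077000077007700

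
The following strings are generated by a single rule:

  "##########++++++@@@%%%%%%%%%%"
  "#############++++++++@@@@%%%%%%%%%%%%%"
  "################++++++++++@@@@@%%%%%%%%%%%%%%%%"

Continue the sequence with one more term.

###################++++++++++++@@@@@@%%%%%%%%%%%%%%%%%%%

The n-th term is 3n+1 #'s then 2n +'s then n @'s then 3n+1 %'s, where the shown terms are n = 3, 4, 5.
Setting n = 6 gives 19, 12, 6, 19 characters in each block.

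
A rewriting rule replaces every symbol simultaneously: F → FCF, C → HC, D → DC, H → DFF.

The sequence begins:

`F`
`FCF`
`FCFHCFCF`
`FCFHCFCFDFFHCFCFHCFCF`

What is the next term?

FCFHCFCFDFFHCFCFHCFCFDCFCFFCFDFFHCFCFHCFCFDFFHCFCFHCFCF

φ(FCFHCFCFDFFHCFCFHCFCF) expands symbol-by-symbol to FCF HC FCF DFF HC FCF HC FCF DC FCF FCF DFF HC FCF HC FCF DFF HC FCF HC FCF; joining the 21 pieces gives the next term.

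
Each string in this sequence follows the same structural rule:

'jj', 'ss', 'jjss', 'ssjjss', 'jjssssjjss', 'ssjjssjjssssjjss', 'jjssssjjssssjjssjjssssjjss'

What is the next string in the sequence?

ssjjssjjssssjjssjjssssjjssssjjssjjssssjjss

This is a Fibonacci-style word recurrence s(k) = s(k−2)·s(k−1): e.g. jj·ss = jjss.
Continuing: ssjjssjjssssjjss · jjssssjjssssjjssjjssssjjss gives term 8.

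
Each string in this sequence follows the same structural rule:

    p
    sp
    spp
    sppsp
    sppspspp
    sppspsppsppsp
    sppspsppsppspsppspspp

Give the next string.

This is a Fibonacci-style word recurrence s(k) = s(k−1)·s(k−2): e.g. sp·p = spp.
So term 8 is sppspsppsppspsppspspp·sppspsppsppsp.

sppspsppsppspsppspsppsppspsppsppsp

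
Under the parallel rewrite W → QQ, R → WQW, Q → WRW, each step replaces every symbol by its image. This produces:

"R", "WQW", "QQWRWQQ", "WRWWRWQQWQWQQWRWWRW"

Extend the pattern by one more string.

Replace each of the 19 characters of WRWWRWQQWQWQQWRWWRW in place — QQ WQW QQ QQ WQW QQ WRW WRW QQ WRW QQ WRW WRW QQ WQW QQ QQ WQW QQ — and concatenate.

QQWQWQQQQWQWQQWRWWRWQQWRWQQWRWWRWQQWQWQQQQWQWQQ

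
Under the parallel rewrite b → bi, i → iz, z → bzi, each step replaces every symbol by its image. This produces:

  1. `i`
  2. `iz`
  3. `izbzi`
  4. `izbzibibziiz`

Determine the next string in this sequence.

izbzibibziizbiizbibziizizbzi

Expanding izbzibibziiz: i→iz, z→bzi, b→bi, z→bzi, i→iz, b→bi, i→iz, b→bi, z→bzi, i→iz, i→iz, z→bzi. Concatenated: iz bzi bi bzi iz bi iz bi bzi iz iz bzi.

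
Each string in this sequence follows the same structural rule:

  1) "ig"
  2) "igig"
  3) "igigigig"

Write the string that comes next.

igigigigigigigig

Every step duplicates the string.
One more doubling of igigigig gives the answer.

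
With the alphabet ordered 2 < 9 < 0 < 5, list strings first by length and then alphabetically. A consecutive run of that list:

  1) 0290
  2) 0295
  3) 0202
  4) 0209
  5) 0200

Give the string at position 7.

0252

Advancing 2 positions from 0200 through 0200 → 0205 reaches term 7.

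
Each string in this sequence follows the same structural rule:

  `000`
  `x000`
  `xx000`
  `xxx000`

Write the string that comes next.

Each term is the previous one with x prepended.
Applying this once more to xxx000:

xxxx000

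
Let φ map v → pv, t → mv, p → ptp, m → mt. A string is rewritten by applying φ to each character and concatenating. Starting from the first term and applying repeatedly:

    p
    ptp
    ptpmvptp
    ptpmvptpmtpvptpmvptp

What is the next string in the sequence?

ptpmvptpmtpvptpmvptpmtmvptppvptpmvptpmtpvptpmvptp

Replace each of the 20 characters of ptpmvptpmtpvptpmvptp in place — ptp mv ptp mt pv ptp mv ptp mt mv ptp pv ptp mv ptp mt pv ptp mv ptp — and concatenate.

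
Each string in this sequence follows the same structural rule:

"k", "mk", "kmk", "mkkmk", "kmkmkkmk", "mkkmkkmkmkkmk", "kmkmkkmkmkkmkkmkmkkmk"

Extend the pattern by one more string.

From term 3 onward, concatenate the second-to-last term with the last: k·mk = kmk, mk·kmk = mkkmk, …
So term 8 is mkkmkkmkmkkmk·kmkmkkmkmkkmkkmkmkkmk.

mkkmkkmkmkkmkkmkmkkmkmkkmkkmkmkkmk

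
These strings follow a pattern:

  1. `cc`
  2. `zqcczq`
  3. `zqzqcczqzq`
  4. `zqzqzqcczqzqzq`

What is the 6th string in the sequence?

zqzqzqzqzqcczqzqzqzqzq

s(k+1) = zq·s(k)·zq, so each term gains zq as a prefix and zq as a suffix.
From zqzqzqcczqzqzq, 2 further steps: zqzqzqcczqzqzq → zqzqzqzqcczqzqzqzq → (answer).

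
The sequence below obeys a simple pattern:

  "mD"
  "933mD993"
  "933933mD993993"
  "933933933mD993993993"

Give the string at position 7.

Every step adds 933 to the front and 993 to the end of the previous string.
From 933933933mD993993993, 3 further steps: 933933933mD993993993 → 933933933933mD993993993993 → 933933933933933mD993993993993993 → (answer).

933933933933933933mD993993993993993993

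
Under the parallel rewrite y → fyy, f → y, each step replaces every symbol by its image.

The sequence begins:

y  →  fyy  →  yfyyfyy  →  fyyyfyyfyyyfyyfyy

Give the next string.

Replace each of the 17 characters of fyyyfyyfyyyfyyfyy in place — y fyy fyy fyy y fyy fyy y fyy fyy fyy y fyy fyy y fyy fyy — and concatenate.

yfyyfyyfyyyfyyfyyyfyyfyyfyyyfyyfyyyfyyfyy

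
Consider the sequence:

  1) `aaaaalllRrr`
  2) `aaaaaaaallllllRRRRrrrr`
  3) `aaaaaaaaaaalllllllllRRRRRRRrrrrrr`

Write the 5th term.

Each string has the form a^{3n+2} l^{3n} R^{3n-2} r^{2n} (n = 1, 2, …).
At n = 5 the blocks have lengths 17, 15, 13, 10.

aaaaaaaaaaaaaaaaalllllllllllllllRRRRRRRRRRRRRrrrrrrrrrr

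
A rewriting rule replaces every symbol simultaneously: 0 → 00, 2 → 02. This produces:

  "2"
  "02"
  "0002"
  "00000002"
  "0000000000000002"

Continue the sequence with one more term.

Replace each of the 16 characters of 0000000000000002 in place — 00 00 00 00 00 00 00 00 00 00 00 00 00 00 00 02 — and concatenate.

00000000000000000000000000000002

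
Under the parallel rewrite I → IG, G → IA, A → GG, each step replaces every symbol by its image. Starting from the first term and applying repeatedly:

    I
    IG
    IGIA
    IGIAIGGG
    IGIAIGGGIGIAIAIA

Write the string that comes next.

φ(IGIAIGGGIGIAIAIA) expands symbol-by-symbol to IG IA IG GG IG IA IA IA IG IA IG GG IG GG IG GG; joining the 16 pieces gives the next term.

IGIAIGGGIGIAIAIAIGIAIGGGIGGGIGGG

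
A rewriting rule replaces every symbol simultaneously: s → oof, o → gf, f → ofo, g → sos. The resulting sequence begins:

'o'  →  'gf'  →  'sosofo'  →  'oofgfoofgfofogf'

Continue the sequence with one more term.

Applying the rule to each of the 15 symbols of oofgfoofgfofogf gives the pieces gf gf ofo sos ofo gf gf ofo sos ofo gf ofo gf sos ofo, which concatenate to the answer.

gfgfofososofogfgfofososofogfofogfsosofo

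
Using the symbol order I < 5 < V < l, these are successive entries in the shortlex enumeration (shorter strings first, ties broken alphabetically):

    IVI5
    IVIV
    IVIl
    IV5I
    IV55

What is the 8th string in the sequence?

Advancing 3 positions from IV55 through IV55 → IV5V → IV5l reaches term 8.

IVVI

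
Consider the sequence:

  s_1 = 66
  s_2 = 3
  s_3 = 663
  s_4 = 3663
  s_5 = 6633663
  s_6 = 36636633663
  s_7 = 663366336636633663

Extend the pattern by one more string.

36636633663663366336636633663

From term 3 onward, concatenate the second-to-last term with the last: 66·3 = 663, 3·663 = 3663, …
The next term joins 36636633663 and 663366336636633663.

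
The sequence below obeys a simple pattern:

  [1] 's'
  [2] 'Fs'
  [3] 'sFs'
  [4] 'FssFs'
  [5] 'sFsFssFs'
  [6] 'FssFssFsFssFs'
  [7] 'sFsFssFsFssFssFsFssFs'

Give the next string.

FssFssFsFssFssFsFssFsFssFssFsFssFs

From term 3 onward, concatenate the second-to-last term with the last: s·Fs = sFs, Fs·sFs = FssFs, …
So term 8 is FssFssFsFssFs·sFsFssFsFssFssFsFssFs.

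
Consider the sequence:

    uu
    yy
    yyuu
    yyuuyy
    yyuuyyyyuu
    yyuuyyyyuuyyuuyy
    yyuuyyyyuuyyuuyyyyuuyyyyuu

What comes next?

Each term (from the third on) is the previous term followed by the one before it: term 3 = yy·uu = yyuu.
Continuing: yyuuyyyyuuyyuuyyyyuuyyyyuu · yyuuyyyyuuyyuuyy gives term 8.

yyuuyyyyuuyyuuyyyyuuyyyyuuyyuuyyyyuuyyuuyy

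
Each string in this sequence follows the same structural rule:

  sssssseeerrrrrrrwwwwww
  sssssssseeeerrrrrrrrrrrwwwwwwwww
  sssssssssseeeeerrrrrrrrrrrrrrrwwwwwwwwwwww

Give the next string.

The n-th term is 2n+2 s's then n+1 e's then 4n-1 r's then 3n w's, where the shown terms are n = 2, 3, 4.
Setting n = 5 gives 12, 6, 19, 15 characters in each block.

sssssssssssseeeeeerrrrrrrrrrrrrrrrrrrwwwwwwwwwwwwwww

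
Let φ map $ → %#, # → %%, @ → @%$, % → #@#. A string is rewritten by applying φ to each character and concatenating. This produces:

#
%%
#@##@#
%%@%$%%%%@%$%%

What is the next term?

Applying the rule to each of the 14 symbols of %%@%$%%%%@%$%% gives the pieces #@# #@# @%$ #@# %# #@# #@# #@# #@# @%$ #@# %# #@# #@#, which concatenate to the answer.

#@##@#@%$#@#%##@##@##@##@#@%$#@#%##@##@#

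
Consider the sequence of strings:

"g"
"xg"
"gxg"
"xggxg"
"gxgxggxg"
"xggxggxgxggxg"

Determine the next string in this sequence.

Each term (from the third on) is the two preceding terms concatenated in order: term 3 = g·xg = gxg.
Continuing: gxgxggxg · xggxggxgxggxg gives term 7.

gxgxggxgxggxggxgxggxg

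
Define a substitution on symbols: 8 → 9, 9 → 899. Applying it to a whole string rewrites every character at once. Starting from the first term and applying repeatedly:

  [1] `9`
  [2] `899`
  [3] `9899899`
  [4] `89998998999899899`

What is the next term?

Rewriting the 17 symbols of 89998998999899899 one by one yields 9 899 899 899 9 899 899 9 899 899 899 9 899 899 9 899 899; concatenated:

98998998999899899989989989998998999899899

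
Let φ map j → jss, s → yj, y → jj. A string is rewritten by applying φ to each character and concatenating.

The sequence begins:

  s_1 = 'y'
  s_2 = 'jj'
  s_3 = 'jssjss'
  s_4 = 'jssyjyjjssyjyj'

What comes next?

jssyjyjjjjssjjjssjssyjyjjjjssjjjss

Replace each of the 14 characters of jssyjyjjssyjyj in place — jss yj yj jj jss jj jss jss yj yj jj jss jj jss — and concatenate.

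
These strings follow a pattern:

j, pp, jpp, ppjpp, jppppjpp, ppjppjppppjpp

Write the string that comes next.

jppppjppppjppjppppjpp

Each term (from the third on) is the two preceding terms concatenated in order: term 3 = j·pp = jpp.
Continuing: jppppjpp · ppjppjppppjpp gives term 7.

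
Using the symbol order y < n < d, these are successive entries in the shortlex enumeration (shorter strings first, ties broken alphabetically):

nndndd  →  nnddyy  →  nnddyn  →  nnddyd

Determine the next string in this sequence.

Treat nnddyd as a base-3 numeral over the given alphabet and add one, carrying through any trailing d's.

nnddny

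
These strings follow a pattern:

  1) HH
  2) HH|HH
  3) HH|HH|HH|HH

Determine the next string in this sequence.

Each string is two copies of the previous one joined by '|'.
Doubling HH|HH|HH|HH with '|' between the halves:

HH|HH|HH|HH|HH|HH|HH|HH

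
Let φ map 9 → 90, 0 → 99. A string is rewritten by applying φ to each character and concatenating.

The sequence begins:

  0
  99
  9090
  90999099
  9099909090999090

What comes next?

Applying the rule to each of the 16 symbols of 9099909090999090 gives the pieces 90 99 90 90 90 99 90 99 90 99 90 90 90 99 90 99, which concatenate to the answer.

90999090909990999099909090999099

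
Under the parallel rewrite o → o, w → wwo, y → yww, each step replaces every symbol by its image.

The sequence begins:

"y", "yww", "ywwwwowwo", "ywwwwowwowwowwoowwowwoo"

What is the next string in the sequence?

ywwwwowwowwowwoowwowwoowwowwoowwowwooowwowwoowwowwooo

φ(ywwwwowwowwowwoowwowwoo) expands symbol-by-symbol to yww wwo wwo wwo wwo o wwo wwo o wwo wwo o wwo wwo o o wwo wwo o wwo wwo o o; joining the 23 pieces gives the next term.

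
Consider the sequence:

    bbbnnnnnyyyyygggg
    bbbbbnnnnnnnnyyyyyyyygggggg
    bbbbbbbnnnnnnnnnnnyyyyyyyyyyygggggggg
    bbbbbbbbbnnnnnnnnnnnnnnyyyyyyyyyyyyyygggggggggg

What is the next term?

Each string has the form b^{2n+1} n^{3n+2} y^{3n+2} g^{2n+2} (n = 1, 2, …).
For the next term, n = 5, so the run lengths are 11, 17, 17, 12.

bbbbbbbbbbbnnnnnnnnnnnnnnnnnyyyyyyyyyyyyyyyyygggggggggggg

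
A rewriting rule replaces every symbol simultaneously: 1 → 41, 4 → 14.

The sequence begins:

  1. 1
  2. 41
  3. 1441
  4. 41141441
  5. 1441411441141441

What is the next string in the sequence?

Rewriting the 16 symbols of 1441411441141441 one by one yields 41 14 14 41 14 41 41 14 14 41 41 14 41 14 14 41; concatenated:

41141441144141141441411441141441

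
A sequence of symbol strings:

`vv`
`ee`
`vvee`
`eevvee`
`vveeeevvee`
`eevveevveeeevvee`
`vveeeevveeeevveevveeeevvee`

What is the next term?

This is a Fibonacci-style word recurrence s(k) = s(k−2)·s(k−1): e.g. vv·ee = vvee.
The next term joins eevveevveeeevvee and vveeeevveeeevveevveeeevvee.

eevveevveeeevveevveeeevveeeevveevveeeevvee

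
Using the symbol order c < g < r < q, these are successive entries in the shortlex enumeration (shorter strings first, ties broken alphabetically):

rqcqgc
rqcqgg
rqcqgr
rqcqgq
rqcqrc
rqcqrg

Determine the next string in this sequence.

The successor of rqcqrg increments the rightmost position that isn't already q and resets every position after it to c.

rqcqrr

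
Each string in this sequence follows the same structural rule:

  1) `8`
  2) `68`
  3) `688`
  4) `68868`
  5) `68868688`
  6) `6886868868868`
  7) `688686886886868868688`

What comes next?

6886868868868688686886886868868868

Each term (from the third on) is the previous term followed by the one before it: term 3 = 68·8 = 688.
The next term joins 688686886886868868688 and 6886868868868.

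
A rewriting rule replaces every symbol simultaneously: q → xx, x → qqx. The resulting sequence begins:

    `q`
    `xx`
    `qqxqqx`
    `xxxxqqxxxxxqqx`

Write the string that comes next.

Replace each of the 14 characters of xxxxqqxxxxxqqx in place — qqx qqx qqx qqx xx xx qqx qqx qqx qqx qqx xx xx qqx — and concatenate.

qqxqqxqqxqqxxxxxqqxqqxqqxqqxqqxxxxxqqx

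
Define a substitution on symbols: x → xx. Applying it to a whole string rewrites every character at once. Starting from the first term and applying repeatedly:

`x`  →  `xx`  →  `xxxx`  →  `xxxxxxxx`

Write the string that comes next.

Rewriting each symbol of xxxxxxxx: x→xx, x→xx, x→xx, x→xx, x→xx, x→xx, x→xx, x→xx, which concatenates to xx xx xx xx xx xx xx xx.

xxxxxxxxxxxxxxxx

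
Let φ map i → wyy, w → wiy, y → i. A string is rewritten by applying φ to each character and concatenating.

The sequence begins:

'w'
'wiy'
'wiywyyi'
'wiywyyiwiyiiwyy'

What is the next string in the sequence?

wiywyyiwiyiiwyywiywyyiwyywyywiyii

Replace each of the 15 characters of wiywyyiwiyiiwyy in place — wiy wyy i wiy i i wyy wiy wyy i wyy wyy wiy i i — and concatenate.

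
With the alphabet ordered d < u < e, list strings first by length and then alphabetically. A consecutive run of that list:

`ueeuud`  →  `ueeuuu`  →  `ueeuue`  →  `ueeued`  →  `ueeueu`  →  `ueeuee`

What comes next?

ueeedd

Treat ueeuee as a base-3 numeral over the given alphabet and add one, carrying through any trailing e's.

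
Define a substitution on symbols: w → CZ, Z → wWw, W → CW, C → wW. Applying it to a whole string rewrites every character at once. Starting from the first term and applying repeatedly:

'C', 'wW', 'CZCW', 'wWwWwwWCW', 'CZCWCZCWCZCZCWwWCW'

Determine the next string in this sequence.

wWwWwwWCWwWwWwwWCWwWwWwwWwWwwWCWCZCWwWCW

Applying the rule to each of the 18 symbols of CZCWCZCWCZCZCWwWCW gives the pieces wW wWw wW CW wW wWw wW CW wW wWw wW wWw wW CW CZ CW wW CW, which concatenate to the answer.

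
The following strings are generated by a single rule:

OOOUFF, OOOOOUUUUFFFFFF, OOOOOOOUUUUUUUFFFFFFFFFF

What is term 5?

OOOOOOOOOOOUUUUUUUUUUUUUFFFFFFFFFFFFFFFFFF

Each string has the form O^{2n+1} U^{3n-2} F^{4n-2} (n = 1, 2, …).
For term 5, n = 5, so the run lengths are 11, 13, 18.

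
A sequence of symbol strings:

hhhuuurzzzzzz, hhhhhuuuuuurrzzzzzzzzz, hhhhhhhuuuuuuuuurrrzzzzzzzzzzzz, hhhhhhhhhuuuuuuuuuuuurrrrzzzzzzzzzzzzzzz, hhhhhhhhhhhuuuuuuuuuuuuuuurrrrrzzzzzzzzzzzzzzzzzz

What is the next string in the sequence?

Each string has the form h^{2n+1} u^{3n} r^{n} z^{3n+3} (n = 1, 2, …).
For the next term, n = 6, so the run lengths are 13, 18, 6, 21.

hhhhhhhhhhhhhuuuuuuuuuuuuuuuuuurrrrrrzzzzzzzzzzzzzzzzzzzzz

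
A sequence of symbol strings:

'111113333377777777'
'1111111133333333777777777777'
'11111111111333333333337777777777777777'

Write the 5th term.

Each string has the form 1^{3n-1} 3^{3n-1} 7^{4n}, where the shown terms are n = 2, 3, 4.
Setting n = 6 gives 17, 17, 24 characters in each block.

1111111111111111133333333333333333777777777777777777777777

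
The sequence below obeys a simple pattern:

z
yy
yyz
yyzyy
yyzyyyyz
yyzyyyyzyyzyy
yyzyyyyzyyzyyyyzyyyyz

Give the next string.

This is a Fibonacci-style word recurrence s(k) = s(k−1)·s(k−2): e.g. yy·z = yyz.
So term 8 is yyzyyyyzyyzyyyyzyyyyz·yyzyyyyzyyzyy.

yyzyyyyzyyzyyyyzyyyyzyyzyyyyzyyzyy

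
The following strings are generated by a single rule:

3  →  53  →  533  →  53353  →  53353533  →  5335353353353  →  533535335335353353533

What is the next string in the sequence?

From term 3 onward, concatenate the last term with the second-to-last: 53·3 = 533, 533·53 = 53353, …
The next term joins 533535335335353353533 and 5335353353353.

5335353353353533535335335353353353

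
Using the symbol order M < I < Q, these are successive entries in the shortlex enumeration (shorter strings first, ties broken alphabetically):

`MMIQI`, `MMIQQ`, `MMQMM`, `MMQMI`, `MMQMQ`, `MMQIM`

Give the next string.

MMQII

Find the rightmost character of MMQIM below Q, bump it to the next letter, and reset everything to its right to M.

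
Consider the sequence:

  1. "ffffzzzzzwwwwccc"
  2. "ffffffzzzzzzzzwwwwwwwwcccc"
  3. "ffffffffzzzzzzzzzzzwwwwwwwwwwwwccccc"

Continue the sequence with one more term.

Reading off run lengths: f runs 4, 6, 8; z runs 5, 8, 11; w runs 4, 8, 12; c runs 3, 4, 5 — each is linear in n (n = 1, 2, …).
For the next term, n = 4, so the run lengths are 10, 14, 16, 6.

ffffffffffzzzzzzzzzzzzzzwwwwwwwwwwwwwwwwcccccc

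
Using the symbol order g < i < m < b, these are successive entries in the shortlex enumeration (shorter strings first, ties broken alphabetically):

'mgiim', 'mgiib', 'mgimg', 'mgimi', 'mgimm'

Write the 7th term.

Continuing the enumeration 2 steps past mgimm: mgimm → mgimb → (answer).

mgibg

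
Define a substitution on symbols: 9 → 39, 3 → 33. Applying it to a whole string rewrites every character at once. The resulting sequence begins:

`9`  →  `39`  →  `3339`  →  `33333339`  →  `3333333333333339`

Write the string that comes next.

Applying the rule to each of the 16 symbols of 3333333333333339 gives the pieces 33 33 33 33 33 33 33 33 33 33 33 33 33 33 33 39, which concatenate to the answer.

33333333333333333333333333333339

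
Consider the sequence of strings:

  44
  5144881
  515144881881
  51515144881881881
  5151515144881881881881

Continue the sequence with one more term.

Each term wraps the previous one in 51 on the left and 881 on the right.
One more step from 5151515144881881881881 gives the answer.

515151515144881881881881881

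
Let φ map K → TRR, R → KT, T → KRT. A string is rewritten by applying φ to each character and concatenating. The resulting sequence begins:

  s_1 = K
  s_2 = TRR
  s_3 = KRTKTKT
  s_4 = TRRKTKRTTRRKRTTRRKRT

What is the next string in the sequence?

KRTKTKTTRRKRTTRRKTKRTKRTKTKTTRRKTKRTKRTKTKTTRRKTKRT

Applying the rule to each of the 20 symbols of TRRKTKRTTRRKRTTRRKRT gives the pieces KRT KT KT TRR KRT TRR KT KRT KRT KT KT TRR KT KRT KRT KT KT TRR KT KRT, which concatenate to the answer.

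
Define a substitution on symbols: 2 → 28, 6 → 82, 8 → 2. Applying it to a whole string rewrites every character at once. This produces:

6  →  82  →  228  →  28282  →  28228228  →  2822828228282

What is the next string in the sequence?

282282822822828228228

Applying the rule to each of the 13 symbols of 2822828228282 gives the pieces 28 2 28 28 2 28 2 28 28 2 28 2 28, which concatenate to the answer.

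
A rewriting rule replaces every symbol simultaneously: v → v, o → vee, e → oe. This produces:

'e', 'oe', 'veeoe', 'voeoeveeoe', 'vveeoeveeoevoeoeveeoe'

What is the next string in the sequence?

Applying the rule to each of the 21 symbols of vveeoeveeoevoeoeveeoe gives the pieces v v oe oe vee oe v oe oe vee oe v vee oe vee oe v oe oe vee oe, which concatenate to the answer.

vvoeoeveeoevoeoeveeoevveeoeveeoevoeoeveeoe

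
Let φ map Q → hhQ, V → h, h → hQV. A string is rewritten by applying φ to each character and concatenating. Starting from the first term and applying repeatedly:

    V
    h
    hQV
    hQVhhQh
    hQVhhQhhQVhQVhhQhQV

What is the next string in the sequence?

hQVhhQhhQVhQVhhQhQVhQVhhQhhQVhhQhhQVhQVhhQhQVhhQh

Replace each of the 19 characters of hQVhhQhhQVhQVhhQhQV in place — hQV hhQ h hQV hQV hhQ hQV hQV hhQ h hQV hhQ h hQV hQV hhQ hQV hhQ h — and concatenate.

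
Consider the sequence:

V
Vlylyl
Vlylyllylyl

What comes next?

Vlylyllylyllylyl

Every step adds lylyl to the end: s(k+1) = s(k)·lylyl.
One more step from Vlylyllylyl gives the answer.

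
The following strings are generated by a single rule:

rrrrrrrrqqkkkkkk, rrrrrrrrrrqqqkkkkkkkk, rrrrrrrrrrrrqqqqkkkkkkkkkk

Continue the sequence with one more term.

Each string has the form r^{2n+2} q^{n-1} k^{2n}, where the shown terms are n = 3, 4, 5.
For the next term, n = 6, so the run lengths are 14, 5, 12.

rrrrrrrrrrrrrrqqqqqkkkkkkkkkkkk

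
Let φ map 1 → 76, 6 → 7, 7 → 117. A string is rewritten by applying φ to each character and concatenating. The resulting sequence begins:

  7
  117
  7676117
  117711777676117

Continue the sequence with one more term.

Replace each of the 15 characters of 117711777676117 in place — 76 76 117 117 76 76 117 117 117 7 117 7 76 76 117 — and concatenate.

76761171177676117117117711777676117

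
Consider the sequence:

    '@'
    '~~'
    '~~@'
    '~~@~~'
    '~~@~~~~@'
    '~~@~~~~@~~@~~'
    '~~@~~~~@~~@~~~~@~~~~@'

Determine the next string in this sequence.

Each term (from the third on) is the previous term followed by the one before it: term 3 = ~~·@ = ~~@.
Continuing: ~~@~~~~@~~@~~~~@~~~~@ · ~~@~~~~@~~@~~ gives term 8.

~~@~~~~@~~@~~~~@~~~~@~~@~~~~@~~@~~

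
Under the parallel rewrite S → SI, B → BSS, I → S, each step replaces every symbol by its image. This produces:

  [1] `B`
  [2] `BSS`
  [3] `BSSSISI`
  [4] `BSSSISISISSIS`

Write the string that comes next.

BSSSISISISSISSISSISISSI

Applying the rule to each of the 13 symbols of BSSSISISISSIS gives the pieces BSS SI SI SI S SI S SI S SI SI S SI, which concatenate to the answer.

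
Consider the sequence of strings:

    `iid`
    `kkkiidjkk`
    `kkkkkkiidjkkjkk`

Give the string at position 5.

kkkkkkkkkkkkiidjkkjkkjkkjkk

s(k+1) = kkk·s(k)·jkk, so each term gains kkk as a prefix and jkk as a suffix.
From kkkkkkiidjkkjkk, 2 further steps: kkkkkkiidjkkjkk → kkkkkkkkkiidjkkjkkjkk → (answer).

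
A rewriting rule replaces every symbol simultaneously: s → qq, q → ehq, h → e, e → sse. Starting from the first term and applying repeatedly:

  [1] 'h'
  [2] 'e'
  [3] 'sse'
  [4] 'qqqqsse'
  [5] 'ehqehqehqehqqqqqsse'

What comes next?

sseeehqsseeehqsseeehqsseeehqehqehqehqehqqqqqsse

φ(ehqehqehqehqqqqqsse) expands symbol-by-symbol to sse e ehq sse e ehq sse e ehq sse e ehq ehq ehq ehq ehq qq qq sse; joining the 19 pieces gives the next term.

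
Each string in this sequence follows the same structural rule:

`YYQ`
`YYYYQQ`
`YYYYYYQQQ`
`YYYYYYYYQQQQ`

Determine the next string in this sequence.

The n-th term is 2n Y's then n Q's (n = 1, 2, …).
Setting n = 5 gives 10, 5 characters in each block.

YYYYYYYYYYQQQQQ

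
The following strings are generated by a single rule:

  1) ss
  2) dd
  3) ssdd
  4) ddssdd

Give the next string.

ssddddssdd

From term 3 onward, concatenate the second-to-last term with the last: ss·dd = ssdd, dd·ssdd = ddssdd, …
So term 5 is ssdd·ddssdd.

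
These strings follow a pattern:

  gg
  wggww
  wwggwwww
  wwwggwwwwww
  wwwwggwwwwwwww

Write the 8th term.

Every step adds w to the front and ww to the end of the previous string.
From wwwwggwwwwwwww, 3 further steps: wwwwggwwwwwwww → wwwwwggwwwwwwwwww → wwwwwwggwwwwwwwwwwww → (answer).

wwwwwwwggwwwwwwwwwwwwww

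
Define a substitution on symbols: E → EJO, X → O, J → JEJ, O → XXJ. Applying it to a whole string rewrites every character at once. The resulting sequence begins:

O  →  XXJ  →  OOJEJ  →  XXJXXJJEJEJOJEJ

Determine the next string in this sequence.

Replace each of the 15 characters of XXJXXJJEJEJOJEJ in place — O O JEJ O O JEJ JEJ EJO JEJ EJO JEJ XXJ JEJ EJO JEJ — and concatenate.

OOJEJOOJEJJEJEJOJEJEJOJEJXXJJEJEJOJEJ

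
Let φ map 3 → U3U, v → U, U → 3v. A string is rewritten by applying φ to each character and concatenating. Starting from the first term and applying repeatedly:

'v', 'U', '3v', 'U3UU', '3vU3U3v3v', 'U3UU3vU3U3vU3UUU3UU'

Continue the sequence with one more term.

3vU3U3v3vU3UU3vU3U3vU3UU3vU3U3v3v3vU3U3v3v

Applying the rule to each of the 19 symbols of U3UU3vU3U3vU3UUU3UU gives the pieces 3v U3U 3v 3v U3U U 3v U3U 3v U3U U 3v U3U 3v 3v 3v U3U 3v 3v, which concatenate to the answer.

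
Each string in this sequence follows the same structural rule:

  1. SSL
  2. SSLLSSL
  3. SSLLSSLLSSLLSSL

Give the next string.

Every step duplicates the string with 'L' between the halves.
One more doubling of SSLLSSLLSSLLSSL gives the answer.

SSLLSSLLSSLLSSLLSSLLSSLLSSLLSSL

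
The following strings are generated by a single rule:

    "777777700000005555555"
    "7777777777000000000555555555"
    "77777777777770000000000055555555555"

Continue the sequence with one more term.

Reading off run lengths: 7 runs 7, 10, 13; 0 runs 7, 9, 11; 5 runs 7, 9, 11 — each is linear in n, where the shown terms are n = 2, 3, 4.
Setting n = 5 gives 16, 13, 13 characters in each block.

777777777777777700000000000005555555555555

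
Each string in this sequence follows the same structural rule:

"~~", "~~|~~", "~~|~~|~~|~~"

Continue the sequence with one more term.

Each string is two copies of the previous one joined by '|'.
Doubling ~~|~~|~~|~~ with '|' between the halves:

~~|~~|~~|~~|~~|~~|~~|~~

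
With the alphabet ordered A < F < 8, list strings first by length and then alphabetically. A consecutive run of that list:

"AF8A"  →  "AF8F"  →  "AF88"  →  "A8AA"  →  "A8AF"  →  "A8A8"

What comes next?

A8FA

The successor of A8A8 increments the rightmost position that isn't already 8 and resets every position after it to A.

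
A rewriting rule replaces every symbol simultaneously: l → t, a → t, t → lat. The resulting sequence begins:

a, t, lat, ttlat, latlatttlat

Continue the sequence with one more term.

Rewriting each symbol of latlatttlat: l→t, a→t, t→lat, l→t, a→t, t→lat, t→lat, t→lat, l→t, a→t, t→lat, which concatenates to t t lat t t lat lat lat t t lat.

ttlatttlatlatlatttlat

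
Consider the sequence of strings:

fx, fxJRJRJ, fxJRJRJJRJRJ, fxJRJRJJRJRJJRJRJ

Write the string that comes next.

Every step adds JRJRJ to the end: s(k+1) = s(k)·JRJRJ.
Applying this once more to fxJRJRJJRJRJJRJRJ:

fxJRJRJJRJRJJRJRJJRJRJ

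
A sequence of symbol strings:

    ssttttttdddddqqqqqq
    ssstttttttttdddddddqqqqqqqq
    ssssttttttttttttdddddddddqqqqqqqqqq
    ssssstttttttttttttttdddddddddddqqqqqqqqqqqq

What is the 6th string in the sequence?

Term n consists of n s's, followed by 3n t's, followed by 2n+1 d's, followed by 2n+2 q's, where the shown terms are n = 2, 3, 4, 5.
For term 6, n = 7, so the run lengths are 7, 21, 15, 16.

ssssssstttttttttttttttttttttdddddddddddddddqqqqqqqqqqqqqqqq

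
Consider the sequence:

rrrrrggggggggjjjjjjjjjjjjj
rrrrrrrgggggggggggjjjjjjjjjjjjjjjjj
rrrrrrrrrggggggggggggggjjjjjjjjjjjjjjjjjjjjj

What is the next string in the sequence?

rrrrrrrrrrrgggggggggggggggggjjjjjjjjjjjjjjjjjjjjjjjjj

Reading off run lengths: r runs 5, 7, 9; g runs 8, 11, 14; j runs 13, 17, 21 — each is linear in n, where the shown terms are n = 3, 4, 5.
For the next term, n = 6, so the run lengths are 11, 17, 25.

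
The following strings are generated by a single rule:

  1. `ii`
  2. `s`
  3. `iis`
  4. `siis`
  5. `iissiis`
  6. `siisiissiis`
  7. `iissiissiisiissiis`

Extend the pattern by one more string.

Each term (from the third on) is the two preceding terms concatenated in order: term 3 = ii·s = iis.
The next term joins siisiissiis and iissiissiisiissiis.

siisiissiisiissiissiisiissiis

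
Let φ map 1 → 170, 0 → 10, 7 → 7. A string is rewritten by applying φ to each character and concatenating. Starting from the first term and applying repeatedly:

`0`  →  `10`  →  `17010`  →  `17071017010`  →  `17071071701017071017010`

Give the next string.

17071071701071707101701017071071701017071017010

Applying the rule to each of the 23 symbols of 17071071701017071017010 gives the pieces 170 7 10 7 170 10 7 170 7 10 170 10 170 7 10 7 170 10 170 7 10 170 10, which concatenate to the answer.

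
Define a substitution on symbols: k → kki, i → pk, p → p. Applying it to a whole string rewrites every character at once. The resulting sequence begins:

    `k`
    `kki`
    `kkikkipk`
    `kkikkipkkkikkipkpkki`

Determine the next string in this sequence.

Applying the rule to each of the 20 symbols of kkikkipkkkikkipkpkki gives the pieces kki kki pk kki kki pk p kki kki kki pk kki kki pk p kki p kki kki pk, which concatenate to the answer.

kkikkipkkkikkipkpkkikkikkipkkkikkipkpkkipkkikkipk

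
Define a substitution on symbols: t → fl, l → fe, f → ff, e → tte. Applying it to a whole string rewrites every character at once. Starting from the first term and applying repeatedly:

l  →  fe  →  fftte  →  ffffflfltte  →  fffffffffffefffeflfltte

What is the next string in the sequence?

Applying the rule to each of the 23 symbols of fffffffffffefffeflfltte gives the pieces ff ff ff ff ff ff ff ff ff ff ff tte ff ff ff tte ff fe ff fe fl fl tte, which concatenate to the answer.

fffffffffffffffffffffftteffffffttefffefffeflfltte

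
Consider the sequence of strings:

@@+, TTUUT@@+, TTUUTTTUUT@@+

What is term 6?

TTUUTTTUUTTTUUTTTUUTTTUUT@@+

Each term is the previous one with TTUUT prepended.
From TTUUTTTUUT@@+, 3 further steps: TTUUTTTUUT@@+ → TTUUTTTUUTTTUUT@@+ → TTUUTTTUUTTTUUTTTUUT@@+ → (answer).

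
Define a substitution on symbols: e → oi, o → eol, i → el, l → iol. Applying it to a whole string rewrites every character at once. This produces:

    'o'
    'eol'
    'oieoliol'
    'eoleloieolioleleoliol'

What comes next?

Replace each of the 21 characters of eoleloieolioleleoliol in place — oi eol iol oi iol eol el oi eol iol el eol iol oi iol oi eol iol el eol iol — and concatenate.

oieolioloiioleoleloieolioleleolioloiioloieolioleleoliol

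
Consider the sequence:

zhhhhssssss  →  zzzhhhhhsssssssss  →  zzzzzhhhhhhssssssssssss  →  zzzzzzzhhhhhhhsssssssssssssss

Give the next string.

Reading off run lengths: z runs 1, 3, 5, 7; h runs 4, 5, 6, 7; s runs 6, 9, 12, 15 — each is linear in n (n = 1, 2, …).
At n = 5 the blocks have lengths 9, 8, 18.

zzzzzzzzzhhhhhhhhssssssssssssssssss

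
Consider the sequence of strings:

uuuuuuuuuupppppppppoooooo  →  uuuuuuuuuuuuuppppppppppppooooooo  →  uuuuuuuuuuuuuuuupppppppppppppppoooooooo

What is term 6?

uuuuuuuuuuuuuuuuuuuuuuuuuppppppppppppppppppppppppooooooooooo

Reading off run lengths: u runs 10, 13, 16; p runs 9, 12, 15; o runs 6, 7, 8 — each is linear in n, where the shown terms are n = 3, 4, 5.
Setting n = 8 gives 25, 24, 11 characters in each block.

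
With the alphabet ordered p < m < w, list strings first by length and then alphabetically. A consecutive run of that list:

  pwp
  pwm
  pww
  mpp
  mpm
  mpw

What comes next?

The successor of mpw increments the rightmost position that isn't already w and resets every position after it to p.

mmp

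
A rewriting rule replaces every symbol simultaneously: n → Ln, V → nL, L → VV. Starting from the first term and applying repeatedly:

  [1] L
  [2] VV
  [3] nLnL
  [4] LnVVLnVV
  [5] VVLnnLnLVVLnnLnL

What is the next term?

φ(VVLnnLnLVVLnnLnL) expands symbol-by-symbol to nL nL VV Ln Ln VV Ln VV nL nL VV Ln Ln VV Ln VV; joining the 16 pieces gives the next term.

nLnLVVLnLnVVLnVVnLnLVVLnLnVVLnVV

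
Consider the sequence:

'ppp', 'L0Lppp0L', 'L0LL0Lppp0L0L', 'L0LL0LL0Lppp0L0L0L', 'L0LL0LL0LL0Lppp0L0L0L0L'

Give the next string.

Every step adds L0L to the front and 0L to the end of the previous string.
Applying this once more to L0LL0LL0LL0Lppp0L0L0L0L:

L0LL0LL0LL0LL0Lppp0L0L0L0L0L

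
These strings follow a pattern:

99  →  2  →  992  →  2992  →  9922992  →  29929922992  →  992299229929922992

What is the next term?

This is a Fibonacci-style word recurrence s(k) = s(k−2)·s(k−1): e.g. 99·2 = 992.
Continuing: 29929922992 · 992299229929922992 gives term 8.

29929922992992299229929922992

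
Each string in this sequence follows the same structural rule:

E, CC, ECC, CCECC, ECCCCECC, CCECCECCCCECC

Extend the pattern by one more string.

ECCCCECCCCECCECCCCECC

From term 3 onward, concatenate the second-to-last term with the last: E·CC = ECC, CC·ECC = CCECC, …
So term 7 is ECCCCECC·CCECCECCCCECC.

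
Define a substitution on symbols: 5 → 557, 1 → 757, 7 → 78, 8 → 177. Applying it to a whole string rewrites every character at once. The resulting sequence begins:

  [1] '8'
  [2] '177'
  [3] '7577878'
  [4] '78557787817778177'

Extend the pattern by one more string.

φ(78557787817778177) expands symbol-by-symbol to 78 177 557 557 78 78 177 78 177 757 78 78 78 177 757 78 78; joining the 17 pieces gives the next term.

781775575577878177781777577878781777577878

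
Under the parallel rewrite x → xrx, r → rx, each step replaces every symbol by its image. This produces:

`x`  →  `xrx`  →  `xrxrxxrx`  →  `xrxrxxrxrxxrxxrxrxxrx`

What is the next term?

xrxrxxrxrxxrxxrxrxxrxrxxrxxrxrxxrxxrxrxxrxrxxrxxrxrxxrx

Replace each of the 21 characters of xrxrxxrxrxxrxxrxrxxrx in place — xrx rx xrx rx xrx xrx rx xrx rx xrx xrx rx xrx xrx rx xrx rx xrx xrx rx xrx — and concatenate.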